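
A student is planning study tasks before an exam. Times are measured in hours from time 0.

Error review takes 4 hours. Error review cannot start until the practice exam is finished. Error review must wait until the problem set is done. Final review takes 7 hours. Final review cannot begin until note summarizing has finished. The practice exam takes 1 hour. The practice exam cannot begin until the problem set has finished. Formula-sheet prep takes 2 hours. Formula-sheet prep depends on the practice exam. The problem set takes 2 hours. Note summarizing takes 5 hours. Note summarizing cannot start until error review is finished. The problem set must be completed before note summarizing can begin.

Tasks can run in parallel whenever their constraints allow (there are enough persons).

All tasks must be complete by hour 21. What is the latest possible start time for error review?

5

To finish by hour 21, final review (duration 7) must start no later than hour 14.
Note summarizing feeds into final review (must start by hour 14); so note summarizing must finish by hour 14 and therefore start by hour 9.
Error review has to be done before note summarizing (must start by hour 9). That means finishing by hour 9, i.e. starting by 9 − 4 = hour 5.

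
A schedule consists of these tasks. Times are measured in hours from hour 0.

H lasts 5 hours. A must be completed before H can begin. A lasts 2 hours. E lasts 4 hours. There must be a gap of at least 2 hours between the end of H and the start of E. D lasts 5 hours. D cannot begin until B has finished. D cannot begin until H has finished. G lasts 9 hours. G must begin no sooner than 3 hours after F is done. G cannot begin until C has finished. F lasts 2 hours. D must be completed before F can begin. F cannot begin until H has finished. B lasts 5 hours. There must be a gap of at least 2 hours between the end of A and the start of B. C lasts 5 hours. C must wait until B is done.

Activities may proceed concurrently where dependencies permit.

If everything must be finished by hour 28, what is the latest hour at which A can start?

0

Nothing follows G; the deadline of hour 28 is its only limit. It must start by 28 − 9 = hour 19.
Since G (must start by hour 19) depends on it, C must finish by hour 19. Backing off its 5-hour duration gives a latest start of hour 14.
F feeds into G (must start by hour 19, minus 3-hour gap → hour 16); so F must finish by hour 16 and therefore start by hour 14.
D feeds into F (must start by hour 14); so D must finish by hour 14 and therefore start by hour 9.
B has several dependents: C (must start by hour 14); D (must start by hour 9). The earliest of those limits is hour 9, so B must start by 9 − 5 = hour 4.
To finish by hour 28, E (duration 4) must start no later than hour 24.
H has several dependents: D (must start by hour 9); E (must start by hour 24, minus 2-hour gap → hour 22); F (must start by hour 14). The earliest of those limits is hour 9, so H must start by 9 − 5 = hour 4.
A feeds B (must start by hour 4, minus 2-hour gap → hour 2); H (must start by hour 4). Taking the minimum, A must finish by hour 2 and start by 2 − 2 = hour 0.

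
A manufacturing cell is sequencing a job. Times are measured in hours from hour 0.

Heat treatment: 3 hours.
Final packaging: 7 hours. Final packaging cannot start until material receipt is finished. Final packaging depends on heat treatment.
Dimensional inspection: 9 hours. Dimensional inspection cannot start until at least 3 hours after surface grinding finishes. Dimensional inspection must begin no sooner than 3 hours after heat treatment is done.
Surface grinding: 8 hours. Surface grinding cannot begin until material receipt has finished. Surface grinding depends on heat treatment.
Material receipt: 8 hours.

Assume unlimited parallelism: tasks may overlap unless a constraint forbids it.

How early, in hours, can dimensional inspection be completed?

28

Nothing blocks heat treatment, so it runs from hour 0 to hour 3.
Material receipt has no prerequisites, so it starts at hour 0 and finishes at hour 8.
Surface grinding has to wait for material receipt (finishes hour 8); heat treatment (finishes hour 3). The latest of these is hour 8, so surface grinding runs hour 8 to 8 + 8 = hour 16.
Dimensional inspection needs all of surface grinding (finishes hour 16, plus 3-hour gap → hour 19); heat treatment (finishes hour 3, plus 3-hour gap → hour 6). That puts its earliest start at hour 19; it finishes at 19 + 9 = hour 28.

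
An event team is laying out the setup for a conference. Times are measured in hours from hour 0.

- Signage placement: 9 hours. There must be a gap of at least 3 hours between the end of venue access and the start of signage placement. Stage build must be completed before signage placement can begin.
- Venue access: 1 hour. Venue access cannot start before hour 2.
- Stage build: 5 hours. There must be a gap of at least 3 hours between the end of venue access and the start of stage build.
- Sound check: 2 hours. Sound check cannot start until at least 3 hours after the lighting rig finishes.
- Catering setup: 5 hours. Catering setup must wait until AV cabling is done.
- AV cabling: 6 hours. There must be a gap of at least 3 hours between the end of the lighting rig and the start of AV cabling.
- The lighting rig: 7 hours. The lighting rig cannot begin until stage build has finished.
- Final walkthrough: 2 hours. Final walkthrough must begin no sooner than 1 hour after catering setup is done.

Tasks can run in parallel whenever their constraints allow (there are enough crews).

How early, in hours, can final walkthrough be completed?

35

After its own release at hour 2, venue access can start at hour 2 and finishes at hour 3.
After venue access (finishes hour 3, plus 3-hour gap → hour 6), stage build can start at hour 6 and finishes at hour 11.
The lighting rig waits on stage build (finishes hour 11), so it starts at hour 11 and finishes at 11 + 7 = hour 18.
After the lighting rig (finishes hour 18, plus 3-hour gap → hour 21), AV cabling can start at hour 21 and finishes at hour 27.
Catering setup waits on AV cabling (finishes hour 27), so it starts at hour 27 and finishes at 27 + 5 = hour 32.
Final walkthrough waits on catering setup (finishes hour 32, plus 1-hour gap → hour 33), so it starts at hour 33 and finishes at 33 + 2 = hour 35.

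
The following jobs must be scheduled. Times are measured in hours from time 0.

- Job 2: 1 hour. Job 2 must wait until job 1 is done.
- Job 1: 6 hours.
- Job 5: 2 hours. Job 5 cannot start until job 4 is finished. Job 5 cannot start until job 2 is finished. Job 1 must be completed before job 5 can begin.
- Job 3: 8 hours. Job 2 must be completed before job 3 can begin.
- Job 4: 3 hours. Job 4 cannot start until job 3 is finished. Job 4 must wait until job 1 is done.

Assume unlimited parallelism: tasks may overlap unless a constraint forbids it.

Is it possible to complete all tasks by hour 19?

Job 1 can start immediately at hour 0; it finishes at hour 6.
Job 2 cannot begin until job 1 (finishes hour 6). It runs from hour 6 to 6 + 1 = hour 7.
Job 3 cannot begin until job 2 (finishes hour 7). It runs from hour 7 to 7 + 8 = hour 15.
Job 4 has to wait for job 3 (finishes hour 15); job 1 (finishes hour 6). The latest of these is hour 15, so job 4 runs hour 15 to 15 + 3 = hour 18.
Job 5 has to wait for job 4 (finishes hour 18); job 2 (finishes hour 7); job 1 (finishes hour 6). The latest of these is hour 18, so job 5 runs hour 18 to 18 + 2 = hour 20.
The earliest everything can be done is hour 20, which is after the deadline of 19, so it is not possible.

No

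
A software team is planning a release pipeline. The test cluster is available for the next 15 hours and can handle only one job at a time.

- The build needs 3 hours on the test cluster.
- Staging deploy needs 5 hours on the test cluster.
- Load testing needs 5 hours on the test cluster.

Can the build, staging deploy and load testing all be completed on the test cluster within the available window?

Running back to back, the jobs need 3 + 5 + 5 = 13 hours on the test cluster.
Since 13 ≤ 15, they fit within the window.

Yes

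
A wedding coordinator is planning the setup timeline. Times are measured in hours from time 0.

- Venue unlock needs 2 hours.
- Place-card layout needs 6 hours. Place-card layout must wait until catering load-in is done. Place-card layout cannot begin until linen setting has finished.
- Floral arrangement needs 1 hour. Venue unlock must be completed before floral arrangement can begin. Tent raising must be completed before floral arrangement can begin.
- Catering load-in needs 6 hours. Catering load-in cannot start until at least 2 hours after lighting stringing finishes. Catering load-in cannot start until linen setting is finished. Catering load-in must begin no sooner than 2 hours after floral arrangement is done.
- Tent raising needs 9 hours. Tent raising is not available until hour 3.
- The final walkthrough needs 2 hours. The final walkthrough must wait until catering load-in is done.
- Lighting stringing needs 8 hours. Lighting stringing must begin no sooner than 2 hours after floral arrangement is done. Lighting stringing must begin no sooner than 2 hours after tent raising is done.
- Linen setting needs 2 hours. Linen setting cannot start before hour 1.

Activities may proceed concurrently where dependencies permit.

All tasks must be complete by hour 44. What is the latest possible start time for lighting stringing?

To finish by hour 44, place-card layout (duration 6) must start no later than hour 38.
To finish by hour 44, the final walkthrough (duration 2) must start no later than hour 42.
Catering load-in feeds place-card layout (must start by hour 38); the final walkthrough (must start by hour 42). Taking the minimum, catering load-in must finish by hour 38 and start by 38 − 6 = hour 32.
Since catering load-in (must start by hour 32, minus 2-hour gap → hour 30) depends on it, lighting stringing must finish by hour 30. Backing off its 8-hour duration gives a latest start of hour 22.

22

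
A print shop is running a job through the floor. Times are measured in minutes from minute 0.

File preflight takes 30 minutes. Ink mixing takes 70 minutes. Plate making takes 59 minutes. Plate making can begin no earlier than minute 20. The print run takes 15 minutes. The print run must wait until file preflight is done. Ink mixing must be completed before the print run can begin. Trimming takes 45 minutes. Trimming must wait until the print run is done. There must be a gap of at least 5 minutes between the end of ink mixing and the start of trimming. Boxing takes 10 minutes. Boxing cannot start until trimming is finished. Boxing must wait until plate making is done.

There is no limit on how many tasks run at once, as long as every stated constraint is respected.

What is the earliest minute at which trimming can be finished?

Nothing blocks ink mixing, so it runs from minute 0 to minute 70.
File preflight has no prerequisites, so it starts at minute 0 and finishes at minute 30.
The print run needs all of file preflight (finishes minute 30); ink mixing (finishes minute 70). That puts its earliest start at minute 70; it finishes at 70 + 15 = minute 85.
Trimming needs all of the print run (finishes minute 85); ink mixing (finishes minute 70, plus 5-minute gap → minute 75). That puts its earliest start at minute 85; it finishes at 85 + 45 = minute 130.

130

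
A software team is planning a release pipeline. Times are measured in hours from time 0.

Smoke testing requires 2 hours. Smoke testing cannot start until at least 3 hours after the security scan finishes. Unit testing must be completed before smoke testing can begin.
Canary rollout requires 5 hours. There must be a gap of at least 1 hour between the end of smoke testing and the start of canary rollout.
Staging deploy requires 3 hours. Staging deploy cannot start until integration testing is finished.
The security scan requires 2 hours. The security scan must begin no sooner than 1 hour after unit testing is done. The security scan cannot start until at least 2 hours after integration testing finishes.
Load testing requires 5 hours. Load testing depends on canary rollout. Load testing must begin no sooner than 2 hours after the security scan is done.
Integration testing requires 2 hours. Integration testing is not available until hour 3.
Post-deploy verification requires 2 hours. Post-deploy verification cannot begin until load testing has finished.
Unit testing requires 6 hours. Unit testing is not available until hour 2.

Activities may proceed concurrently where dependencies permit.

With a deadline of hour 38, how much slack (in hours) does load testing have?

9

After its own release at hour 3, integration testing can start at hour 3 and finishes at hour 5.
Unit testing cannot begin until its own release at hour 2. It runs from hour 2 to 2 + 6 = hour 8.
For the security scan: unit testing (finishes hour 8, plus 1-hour gap → hour 9); integration testing (finishes hour 5, plus 2-hour gap → hour 7). Taking the maximum gives a start of hour 9, and it finishes at 9 + 2 = hour 11.
Smoke testing has to wait for the security scan (finishes hour 11, plus 3-hour gap → hour 14); unit testing (finishes hour 8). The latest of these is hour 14, so smoke testing runs hour 14 to 14 + 2 = hour 16.
Canary rollout waits on smoke testing (finishes hour 16, plus 1-hour gap → hour 17), so it starts at hour 17 and finishes at 17 + 5 = hour 22.
For load testing: canary rollout (finishes hour 22); the security scan (finishes hour 11, plus 2-hour gap → hour 13). Taking the maximum gives a start of hour 22, and it finishes at 22 + 5 = hour 27.

Working backward from the deadline:
To finish by hour 38, post-deploy verification (duration 2) must start no later than hour 36.
Load testing feeds into post-deploy verification (must start by hour 36); so load testing must finish by hour 36 and therefore start by hour 31.
So load testing can start as early as hour 22 and as late as hour 31, giving 31 − 22 = 9 hours of slack.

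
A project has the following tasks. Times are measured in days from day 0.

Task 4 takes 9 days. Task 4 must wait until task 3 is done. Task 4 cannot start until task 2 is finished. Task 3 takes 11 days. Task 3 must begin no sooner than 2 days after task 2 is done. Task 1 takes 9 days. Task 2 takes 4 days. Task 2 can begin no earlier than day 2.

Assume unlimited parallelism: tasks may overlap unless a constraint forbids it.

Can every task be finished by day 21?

Task 2 waits on its own release at day 2, so it starts at day 2 and finishes at 2 + 4 = day 6.
After task 2 (finishes day 6, plus 2-day gap → day 8), task 3 can start at day 8 and finishes at day 19.
Task 4 has to wait for task 3 (finishes day 19); task 2 (finishes day 6). The latest of these is day 19, so task 4 runs day 19 to 19 + 9 = day 28.
Task 1 can start immediately at day 0; it finishes at day 9.
The earliest everything can be done is day 28, which is after the deadline of 21, so it is not possible.

No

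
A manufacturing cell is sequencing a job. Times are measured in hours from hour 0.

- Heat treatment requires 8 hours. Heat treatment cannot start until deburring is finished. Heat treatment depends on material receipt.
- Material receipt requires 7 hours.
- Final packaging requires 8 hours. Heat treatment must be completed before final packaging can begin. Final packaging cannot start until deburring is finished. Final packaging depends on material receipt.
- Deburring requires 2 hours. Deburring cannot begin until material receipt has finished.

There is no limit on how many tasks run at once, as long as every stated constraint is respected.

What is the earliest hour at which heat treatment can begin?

9

Nothing blocks material receipt, so it runs from hour 0 to hour 7.
After material receipt (finishes hour 7), deburring can start at hour 7 and finishes at hour 9.
Heat treatment waits on deburring (finishes hour 9); material receipt (finishes hour 7). The latest of these is hour 9, which is the earliest heat treatment can start.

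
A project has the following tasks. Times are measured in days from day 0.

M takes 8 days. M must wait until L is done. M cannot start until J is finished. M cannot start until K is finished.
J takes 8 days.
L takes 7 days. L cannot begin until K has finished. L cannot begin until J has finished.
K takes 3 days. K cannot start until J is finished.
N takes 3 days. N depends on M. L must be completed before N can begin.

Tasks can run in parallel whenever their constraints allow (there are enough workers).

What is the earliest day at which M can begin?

J has no prerequisites, so it starts at day 0 and finishes at day 8.
K cannot begin until J (finishes day 8). It runs from day 8 to 8 + 3 = day 11.
For L: K (finishes day 11); J (finishes day 8). Taking the maximum gives a start of day 11, and it finishes at 11 + 7 = day 18.
M waits on L (finishes day 18); J (finishes day 8); K (finishes day 11). The latest of these is day 18, which is the earliest M can start.

18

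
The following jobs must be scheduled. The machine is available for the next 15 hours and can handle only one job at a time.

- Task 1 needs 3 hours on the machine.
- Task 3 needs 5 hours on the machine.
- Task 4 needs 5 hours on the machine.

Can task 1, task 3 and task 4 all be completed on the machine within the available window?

Running back to back, the jobs need 3 + 5 + 5 = 13 hours on the machine.
Since 13 ≤ 15, they fit within the window.

Yes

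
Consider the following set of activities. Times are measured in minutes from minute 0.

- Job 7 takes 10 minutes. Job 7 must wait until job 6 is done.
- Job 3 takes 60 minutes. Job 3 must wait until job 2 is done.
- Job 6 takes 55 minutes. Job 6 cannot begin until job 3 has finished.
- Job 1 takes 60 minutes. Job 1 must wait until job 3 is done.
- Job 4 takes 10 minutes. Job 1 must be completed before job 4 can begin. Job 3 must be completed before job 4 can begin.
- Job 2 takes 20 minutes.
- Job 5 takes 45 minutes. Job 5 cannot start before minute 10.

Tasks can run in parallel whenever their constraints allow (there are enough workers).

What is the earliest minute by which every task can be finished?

Job 5 waits on its own release at minute 10, so it starts at minute 10 and finishes at 10 + 45 = minute 55.
Nothing blocks job 2, so it runs from minute 0 to minute 20.
Job 3 waits on job 2 (finishes minute 20), so it starts at minute 20 and finishes at 20 + 60 = minute 80.
Job 6 waits on job 3 (finishes minute 80), so it starts at minute 80 and finishes at 80 + 55 = minute 135.
Job 7 cannot begin until job 6 (finishes minute 135). It runs from minute 135 to 135 + 10 = minute 145.
Job 1 cannot begin until job 3 (finishes minute 80). It runs from minute 80 to 80 + 60 = minute 140.
Job 4 needs all of job 1 (finishes minute 140); job 3 (finishes minute 80). That puts its earliest start at minute 140; it finishes at 140 + 10 = minute 150.
All tasks are finished once the last one completes. Finish times: Job 1 at 140, Job 2 at 20, Job 3 at 80, Job 4 at 150, Job 5 at 55, Job 6 at 135, Job 7 at 145. The latest is minute 150.

150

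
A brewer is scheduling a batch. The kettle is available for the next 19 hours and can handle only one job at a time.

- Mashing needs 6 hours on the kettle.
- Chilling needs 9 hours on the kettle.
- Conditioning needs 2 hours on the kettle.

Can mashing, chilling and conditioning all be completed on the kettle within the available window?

Yes

Running back to back, the jobs need 6 + 9 + 2 = 17 hours on the kettle.
Since 17 ≤ 19, they fit within the window.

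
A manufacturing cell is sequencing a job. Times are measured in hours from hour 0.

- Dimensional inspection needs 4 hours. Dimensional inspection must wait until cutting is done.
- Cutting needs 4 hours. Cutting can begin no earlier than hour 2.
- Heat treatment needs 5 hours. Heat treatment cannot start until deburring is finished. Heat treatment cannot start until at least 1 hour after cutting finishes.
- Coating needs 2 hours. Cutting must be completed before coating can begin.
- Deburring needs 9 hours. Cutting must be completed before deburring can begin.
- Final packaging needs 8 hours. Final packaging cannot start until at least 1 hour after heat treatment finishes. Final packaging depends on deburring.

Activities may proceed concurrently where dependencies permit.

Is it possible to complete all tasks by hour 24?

Cutting waits on its own release at hour 2, so it starts at hour 2 and finishes at 2 + 4 = hour 6.
Coating waits on cutting (finishes hour 6), so it starts at hour 6 and finishes at 6 + 2 = hour 8.
Dimensional inspection cannot begin until cutting (finishes hour 6). It runs from hour 6 to 6 + 4 = hour 10.
Deburring cannot begin until cutting (finishes hour 6). It runs from hour 6 to 6 + 9 = hour 15.
Heat treatment needs all of deburring (finishes hour 15); cutting (finishes hour 6, plus 1-hour gap → hour 7). That puts its earliest start at hour 15; it finishes at 15 + 5 = hour 20.
Final packaging has to wait for heat treatment (finishes hour 20, plus 1-hour gap → hour 21); deburring (finishes hour 15). The latest of these is hour 21, so final packaging runs hour 21 to 21 + 8 = hour 29.
The earliest everything can be done is hour 29, which is after the deadline of 24, so it is not possible.

No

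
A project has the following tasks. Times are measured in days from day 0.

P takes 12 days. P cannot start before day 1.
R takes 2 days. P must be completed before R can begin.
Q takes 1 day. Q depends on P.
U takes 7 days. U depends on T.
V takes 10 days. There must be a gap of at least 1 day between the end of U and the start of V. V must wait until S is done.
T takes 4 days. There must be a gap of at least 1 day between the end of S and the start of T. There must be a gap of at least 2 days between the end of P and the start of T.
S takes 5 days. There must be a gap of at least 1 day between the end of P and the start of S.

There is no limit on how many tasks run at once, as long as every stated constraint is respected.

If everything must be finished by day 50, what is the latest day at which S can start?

V has no dependents, so it just needs to finish by day 50. Starting by 50 − 10 = day 40 achieves that.
U must finish before V (must start by day 40, minus 1-day gap → day 39). With a 7-day duration, U must start by 39 − 7 = day 32.
T feeds into U (must start by day 32); so T must finish by day 32 and therefore start by day 28.
S feeds T (must start by day 28, minus 1-day gap → day 27); V (must start by day 40). Taking the minimum, S must finish by day 27 and start by 27 − 5 = day 22.

22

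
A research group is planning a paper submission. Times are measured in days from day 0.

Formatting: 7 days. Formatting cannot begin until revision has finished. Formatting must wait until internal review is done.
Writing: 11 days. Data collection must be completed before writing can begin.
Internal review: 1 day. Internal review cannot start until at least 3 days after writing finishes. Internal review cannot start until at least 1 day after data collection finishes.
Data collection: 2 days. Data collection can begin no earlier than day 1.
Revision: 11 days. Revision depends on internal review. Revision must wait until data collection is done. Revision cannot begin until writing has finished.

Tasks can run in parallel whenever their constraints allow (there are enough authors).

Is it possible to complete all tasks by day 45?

Yes

Data collection waits on its own release at day 1, so it starts at day 1 and finishes at 1 + 2 = day 3.
Writing waits on data collection (finishes day 3), so it starts at day 3 and finishes at 3 + 11 = day 14.
Internal review needs all of writing (finishes day 14, plus 3-day gap → day 17); data collection (finishes day 3, plus 1-day gap → day 4). That puts its earliest start at day 17; it finishes at 17 + 1 = day 18.
Revision cannot start until internal review (finishes day 18); data collection (finishes day 3); writing (finishes day 14). The controlling bound is day 18, so revision finishes at 18 + 11 = day 29.
Formatting needs all of revision (finishes day 29); internal review (finishes day 18). That puts its earliest start at day 29; it finishes at 29 + 7 = day 36.
Every task is finished by day 36, which is no later than the deadline of 45, so the schedule is feasible.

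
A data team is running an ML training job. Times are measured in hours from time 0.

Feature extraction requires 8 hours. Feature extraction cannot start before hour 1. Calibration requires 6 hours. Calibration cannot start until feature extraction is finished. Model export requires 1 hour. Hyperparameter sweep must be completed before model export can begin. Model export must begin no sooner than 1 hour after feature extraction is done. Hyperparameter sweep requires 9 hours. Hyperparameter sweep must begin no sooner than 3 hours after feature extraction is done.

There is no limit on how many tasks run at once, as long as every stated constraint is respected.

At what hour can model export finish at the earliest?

Feature extraction waits on its own release at hour 1, so it starts at hour 1 and finishes at 1 + 8 = hour 9.
After feature extraction (finishes hour 9, plus 3-hour gap → hour 12), hyperparameter sweep can start at hour 12 and finishes at hour 21.
For model export: hyperparameter sweep (finishes hour 21); feature extraction (finishes hour 9, plus 1-hour gap → hour 10). Taking the maximum gives a start of hour 21, and it finishes at 21 + 1 = hour 22.

22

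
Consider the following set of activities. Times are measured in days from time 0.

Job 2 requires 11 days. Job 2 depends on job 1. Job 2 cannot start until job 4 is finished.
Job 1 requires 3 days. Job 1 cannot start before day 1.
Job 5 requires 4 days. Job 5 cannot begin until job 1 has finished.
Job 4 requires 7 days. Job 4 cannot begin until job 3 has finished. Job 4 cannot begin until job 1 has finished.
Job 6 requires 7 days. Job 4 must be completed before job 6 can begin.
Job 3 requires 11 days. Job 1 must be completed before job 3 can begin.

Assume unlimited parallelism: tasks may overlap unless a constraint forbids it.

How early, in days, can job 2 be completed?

33

Job 1 waits on its own release at day 1, so it starts at day 1 and finishes at 1 + 3 = day 4.
Job 3 waits on job 1 (finishes day 4), so it starts at day 4 and finishes at 4 + 11 = day 15.
Job 4 cannot start until job 3 (finishes day 15); job 1 (finishes day 4). The controlling bound is day 15, so job 4 finishes at 15 + 7 = day 22.
For job 2: job 1 (finishes day 4); job 4 (finishes day 22). Taking the maximum gives a start of day 22, and it finishes at 22 + 11 = day 33.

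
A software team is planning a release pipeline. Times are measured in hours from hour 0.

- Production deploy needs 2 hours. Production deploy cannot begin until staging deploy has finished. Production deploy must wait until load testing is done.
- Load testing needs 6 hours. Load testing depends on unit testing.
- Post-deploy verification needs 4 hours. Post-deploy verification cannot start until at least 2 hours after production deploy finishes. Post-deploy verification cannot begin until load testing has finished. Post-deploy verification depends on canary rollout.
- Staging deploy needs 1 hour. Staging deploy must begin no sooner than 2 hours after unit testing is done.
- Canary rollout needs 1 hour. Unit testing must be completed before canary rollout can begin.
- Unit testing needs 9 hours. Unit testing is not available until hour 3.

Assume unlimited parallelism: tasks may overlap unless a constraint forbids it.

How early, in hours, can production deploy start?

Unit testing cannot begin until its own release at hour 3. It runs from hour 3 to 3 + 9 = hour 12.
After unit testing (finishes hour 12), load testing can start at hour 12 and finishes at hour 18.
After unit testing (finishes hour 12, plus 2-hour gap → hour 14), staging deploy can start at hour 14 and finishes at hour 15.
Production deploy waits on staging deploy (finishes hour 15); load testing (finishes hour 18). The latest of these is hour 18, which is the earliest production deploy can start.

18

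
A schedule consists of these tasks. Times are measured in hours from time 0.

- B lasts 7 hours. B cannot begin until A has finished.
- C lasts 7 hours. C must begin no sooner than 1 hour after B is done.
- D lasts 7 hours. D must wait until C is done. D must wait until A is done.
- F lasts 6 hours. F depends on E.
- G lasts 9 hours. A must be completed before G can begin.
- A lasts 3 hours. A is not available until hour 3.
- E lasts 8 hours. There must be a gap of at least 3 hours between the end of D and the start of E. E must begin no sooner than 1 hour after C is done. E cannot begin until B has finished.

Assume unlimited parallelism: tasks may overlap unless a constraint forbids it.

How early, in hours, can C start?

14

After its own release at hour 3, A can start at hour 3 and finishes at hour 6.
B cannot begin until A (finishes hour 6). It runs from hour 6 to 6 + 7 = hour 13.
C waits on B (finishes hour 13, plus 1-hour gap → hour 14), so the earliest it can start is hour 14.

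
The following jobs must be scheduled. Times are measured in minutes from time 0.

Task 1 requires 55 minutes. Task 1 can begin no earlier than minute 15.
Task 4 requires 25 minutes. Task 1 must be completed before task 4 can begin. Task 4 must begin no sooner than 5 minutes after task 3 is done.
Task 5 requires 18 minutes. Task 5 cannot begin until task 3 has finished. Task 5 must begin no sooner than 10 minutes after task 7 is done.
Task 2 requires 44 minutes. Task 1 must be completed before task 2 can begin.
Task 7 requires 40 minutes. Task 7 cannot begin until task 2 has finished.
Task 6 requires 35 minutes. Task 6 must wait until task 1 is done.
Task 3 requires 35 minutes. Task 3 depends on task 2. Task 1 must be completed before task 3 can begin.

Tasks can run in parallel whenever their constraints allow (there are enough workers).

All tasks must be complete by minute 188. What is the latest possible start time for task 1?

21

To finish by minute 188, task 4 (duration 25) must start no later than minute 163.
To finish by minute 188, task 5 (duration 18) must start no later than minute 170.
Task 3 feeds task 4 (must start by minute 163, minus 5-minute gap → minute 158); task 5 (must start by minute 170). Taking the minimum, task 3 must finish by minute 158 and start by 158 − 35 = minute 123.
Task 7 feeds into task 5 (must start by minute 170, minus 10-minute gap → minute 160); so task 7 must finish by minute 160 and therefore start by minute 120.
For task 2: task 3 (must start by minute 123); task 7 (must start by minute 120). The most restrictive is minute 120; with a 44-minute duration, task 2 must start by minute 76.
Task 6 has no dependents, so it just needs to finish by minute 188. Starting by 188 − 35 = minute 153 achieves that.
Task 1 must finish in time for task 2 (must start by minute 76); task 3 (must start by minute 123); task 4 (must start by minute 163); task 6 (must start by minute 153). The tightest is minute 76, so task 1 must start by 76 − 55 = minute 21.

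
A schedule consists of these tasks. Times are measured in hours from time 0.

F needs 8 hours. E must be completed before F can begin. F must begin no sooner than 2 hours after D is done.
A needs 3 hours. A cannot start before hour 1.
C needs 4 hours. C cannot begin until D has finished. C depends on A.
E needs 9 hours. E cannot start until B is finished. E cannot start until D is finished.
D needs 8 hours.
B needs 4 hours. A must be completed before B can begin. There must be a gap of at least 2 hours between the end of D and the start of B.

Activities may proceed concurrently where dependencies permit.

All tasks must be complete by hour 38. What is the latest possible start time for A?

14

F must finish by hour 38; it takes 8 hours, so it must start by 38 − 8 = hour 30.
E must finish before F (must start by hour 30). With a 9-hour duration, E must start by 30 − 9 = hour 21.
B must finish before E (must start by hour 21). With a 4-hour duration, B must start by 21 − 4 = hour 17.
Nothing follows C; the deadline of hour 38 is its only limit. It must start by 38 − 4 = hour 34.
For A: B (must start by hour 17); C (must start by hour 34). The most restrictive is hour 17; with a 3-hour duration, A must start by hour 14.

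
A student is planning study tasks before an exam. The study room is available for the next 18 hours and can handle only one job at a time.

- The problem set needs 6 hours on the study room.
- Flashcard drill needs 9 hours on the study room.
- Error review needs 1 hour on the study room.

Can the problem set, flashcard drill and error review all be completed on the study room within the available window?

Running back to back, the jobs need 6 + 9 + 1 = 16 hours on the study room.
Since 16 ≤ 18, they fit within the window.

Yes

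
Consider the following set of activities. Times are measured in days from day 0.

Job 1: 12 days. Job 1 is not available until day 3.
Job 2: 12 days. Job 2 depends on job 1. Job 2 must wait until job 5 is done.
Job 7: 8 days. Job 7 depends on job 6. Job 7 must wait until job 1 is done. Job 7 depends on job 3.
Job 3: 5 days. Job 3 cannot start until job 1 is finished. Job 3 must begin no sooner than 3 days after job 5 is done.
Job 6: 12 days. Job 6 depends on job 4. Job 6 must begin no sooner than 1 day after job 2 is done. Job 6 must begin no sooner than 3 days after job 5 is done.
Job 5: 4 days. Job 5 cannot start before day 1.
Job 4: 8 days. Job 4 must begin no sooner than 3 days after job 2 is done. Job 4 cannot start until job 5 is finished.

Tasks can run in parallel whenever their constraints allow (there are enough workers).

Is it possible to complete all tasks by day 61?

Yes

Job 5 waits on its own release at day 1, so it starts at day 1 and finishes at 1 + 4 = day 5.
Job 1 cannot begin until its own release at day 3. It runs from day 3 to 3 + 12 = day 15.
Job 3 has to wait for job 1 (finishes day 15); job 5 (finishes day 5, plus 3-day gap → day 8). The latest of these is day 15, so job 3 runs day 15 to 15 + 5 = day 20.
Job 2 has to wait for job 1 (finishes day 15); job 5 (finishes day 5). The latest of these is day 15, so job 2 runs day 15 to 15 + 12 = day 27.
Job 4 cannot start until job 2 (finishes day 27, plus 3-day gap → day 30); job 5 (finishes day 5). The controlling bound is day 30, so job 4 finishes at 30 + 8 = day 38.
Job 6 needs all of job 4 (finishes day 38); job 2 (finishes day 27, plus 1-day gap → day 28); job 5 (finishes day 5, plus 3-day gap → day 8). That puts its earliest start at day 38; it finishes at 38 + 12 = day 50.
Job 7 needs all of job 6 (finishes day 50); job 1 (finishes day 15); job 3 (finishes day 20). That puts its earliest start at day 50; it finishes at 50 + 8 = day 58.
Every task is finished by day 58, which is no later than the deadline of 61, so the schedule is feasible.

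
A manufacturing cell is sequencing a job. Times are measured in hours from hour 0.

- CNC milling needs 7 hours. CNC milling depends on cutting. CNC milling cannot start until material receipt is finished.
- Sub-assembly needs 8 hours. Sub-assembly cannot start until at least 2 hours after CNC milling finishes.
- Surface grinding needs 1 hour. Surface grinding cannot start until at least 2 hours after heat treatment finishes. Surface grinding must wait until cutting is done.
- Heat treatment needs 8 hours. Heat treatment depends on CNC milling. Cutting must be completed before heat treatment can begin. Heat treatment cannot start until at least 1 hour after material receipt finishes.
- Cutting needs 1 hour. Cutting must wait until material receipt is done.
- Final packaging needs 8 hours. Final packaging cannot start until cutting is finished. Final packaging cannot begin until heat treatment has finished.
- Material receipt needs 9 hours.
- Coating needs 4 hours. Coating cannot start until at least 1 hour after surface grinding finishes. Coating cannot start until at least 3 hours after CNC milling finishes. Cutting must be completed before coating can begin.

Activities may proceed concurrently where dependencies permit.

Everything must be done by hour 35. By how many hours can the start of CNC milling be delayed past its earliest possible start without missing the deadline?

Nothing blocks material receipt, so it runs from hour 0 to hour 9.
Cutting cannot begin until material receipt (finishes hour 9). It runs from hour 9 to 9 + 1 = hour 10.
CNC milling cannot start until cutting (finishes hour 10); material receipt (finishes hour 9). The controlling bound is hour 10, so CNC milling finishes at 10 + 7 = hour 17.

Working backward from the deadline:
Nothing follows coating; the deadline of hour 35 is its only limit. It must start by 35 − 4 = hour 31.
Since coating (must start by hour 31, minus 1-hour gap → hour 30) depends on it, surface grinding must finish by hour 30. Backing off its 1-hour duration gives a latest start of hour 29.
Final packaging must finish by hour 35; it takes 8 hours, so it must start by 35 − 8 = hour 27.
Heat treatment must finish in time for surface grinding (must start by hour 29, minus 2-hour gap → hour 27); final packaging (must start by hour 27). The tightest is hour 27, so heat treatment must start by 27 − 8 = hour 19.
Sub-assembly must finish by hour 35; it takes 8 hours, so it must start by 35 − 8 = hour 27.
CNC milling has several dependents: heat treatment (must start by hour 19); coating (must start by hour 31, minus 3-hour gap → hour 28); sub-assembly (must start by hour 27, minus 2-hour gap → hour 25). The earliest of those limits is hour 19, so CNC milling must start by 19 − 7 = hour 12.
So CNC milling can start as early as hour 10 and as late as hour 12, giving 12 − 10 = 2 hours of slack.

2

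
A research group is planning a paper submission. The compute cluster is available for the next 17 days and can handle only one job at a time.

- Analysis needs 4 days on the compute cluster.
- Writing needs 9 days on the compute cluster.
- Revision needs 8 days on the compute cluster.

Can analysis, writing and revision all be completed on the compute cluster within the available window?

No

Running back to back, the jobs need 4 + 9 + 8 = 21 days on the compute cluster.
Since 21 > 17, they cannot all fit.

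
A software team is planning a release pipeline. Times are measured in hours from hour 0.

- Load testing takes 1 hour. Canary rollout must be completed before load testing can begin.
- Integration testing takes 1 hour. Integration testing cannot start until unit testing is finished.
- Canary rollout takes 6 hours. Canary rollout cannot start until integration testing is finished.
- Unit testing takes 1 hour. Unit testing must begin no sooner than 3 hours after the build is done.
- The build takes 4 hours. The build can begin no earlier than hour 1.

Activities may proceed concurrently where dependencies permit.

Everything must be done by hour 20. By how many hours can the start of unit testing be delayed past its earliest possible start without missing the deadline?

The build cannot begin until its own release at hour 1. It runs from hour 1 to 1 + 4 = hour 5.
Unit testing waits on the build (finishes hour 5, plus 3-hour gap → hour 8), so it starts at hour 8 and finishes at 8 + 1 = hour 9.

Working backward from the deadline:
To finish by hour 20, load testing (duration 1) must start no later than hour 19.
Since load testing (must start by hour 19) depends on it, canary rollout must finish by hour 19. Backing off its 6-hour duration gives a latest start of hour 13.
Since canary rollout (must start by hour 13) depends on it, integration testing must finish by hour 13. Backing off its 1-hour duration gives a latest start of hour 12.
Unit testing has to be done before integration testing (must start by hour 12). That means finishing by hour 12, i.e. starting by 12 − 1 = hour 11.
So unit testing can start as early as hour 8 and as late as hour 11, giving 11 − 8 = 3 hours of slack.

3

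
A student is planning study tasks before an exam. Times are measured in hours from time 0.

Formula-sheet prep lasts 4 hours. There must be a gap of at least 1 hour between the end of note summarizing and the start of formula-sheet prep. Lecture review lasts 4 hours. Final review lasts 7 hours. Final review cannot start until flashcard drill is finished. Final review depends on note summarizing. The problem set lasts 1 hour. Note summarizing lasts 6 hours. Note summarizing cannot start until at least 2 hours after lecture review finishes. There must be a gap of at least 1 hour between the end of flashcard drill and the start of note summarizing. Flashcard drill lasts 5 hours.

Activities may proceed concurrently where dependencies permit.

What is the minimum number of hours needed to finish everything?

Flashcard drill can start immediately at hour 0; it finishes at hour 5.
Nothing blocks the problem set, so it runs from hour 0 to hour 1.
Nothing blocks lecture review, so it runs from hour 0 to hour 4.
Note summarizing has to wait for lecture review (finishes hour 4, plus 2-hour gap → hour 6); flashcard drill (finishes hour 5, plus 1-hour gap → hour 6). The latest of these is hour 6, so note summarizing runs hour 6 to 6 + 6 = hour 12.
Final review needs all of flashcard drill (finishes hour 5); note summarizing (finishes hour 12). That puts its earliest start at hour 12; it finishes at 12 + 7 = hour 19.
Formula-sheet prep waits on note summarizing (finishes hour 12, plus 1-hour gap → hour 13), so it starts at hour 13 and finishes at 13 + 4 = hour 17.
All tasks are finished once the last one completes. Finish times: Lecture review at 4, The problem set at 1, Flashcard drill at 5, Note summarizing at 12, Formula-sheet prep at 17, Final review at 19. The latest is hour 19.

19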